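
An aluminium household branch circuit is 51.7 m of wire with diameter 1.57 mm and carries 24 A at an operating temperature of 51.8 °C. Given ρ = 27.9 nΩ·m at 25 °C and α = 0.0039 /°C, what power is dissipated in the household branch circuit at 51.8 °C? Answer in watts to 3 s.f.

474 W

ρ = 27.9 nΩ·m = 2.79×10^-8 Ω·m
A = π(d/2)² = π(7.8500e-04 m)² = 1.936e-06 m²
R₍25₎ = ρL/A = (2.79×10^-8)(51.7)/(1.936e-06) = 0.7451 Ω
R₍51.8₎ = R₍25₎(1 + αΔT) = 0.7451 × (1 + 0.0039×26.8) = 0.823 Ω
P = I²R = (24)² × 0.823 = 474 W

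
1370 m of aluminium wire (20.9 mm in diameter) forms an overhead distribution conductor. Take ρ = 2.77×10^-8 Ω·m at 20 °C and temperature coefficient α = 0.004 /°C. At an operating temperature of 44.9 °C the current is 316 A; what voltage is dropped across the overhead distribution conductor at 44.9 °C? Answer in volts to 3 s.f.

A = π(d/2)² = π(1.0450e-02 m)² = 3.431e-04 m²
R₍20₎ = ρL/A = (2.77×10^-8)(1370)/(3.431e-04) = 0.1106 Ω
R₍44.9₎ = R₍20₎(1 + αΔT) = 0.1106 × (1 + 0.004×24.9) = 0.1216 Ω
V = IR = 316 × 0.1216 = 38.4 V

38.4 V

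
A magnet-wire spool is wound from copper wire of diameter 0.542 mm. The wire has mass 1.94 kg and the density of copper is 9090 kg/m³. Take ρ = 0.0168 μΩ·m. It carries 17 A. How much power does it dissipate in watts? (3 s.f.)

ρ = 0.0168 μΩ·m = 1.68×10^-8 Ω·m
A = π(d/2)² = π(2.7100e-04 m)² = 2.3072e-07 m²
L = m/(density·A) = 1.94/(9090×2.3072e-07) = 925 m
R = ρL/A = (1.68×10^-8)(925)/(2.3072e-07) = 67.36 Ω
P = I²R = (17)² × 67.36 = 19500 W

19500 W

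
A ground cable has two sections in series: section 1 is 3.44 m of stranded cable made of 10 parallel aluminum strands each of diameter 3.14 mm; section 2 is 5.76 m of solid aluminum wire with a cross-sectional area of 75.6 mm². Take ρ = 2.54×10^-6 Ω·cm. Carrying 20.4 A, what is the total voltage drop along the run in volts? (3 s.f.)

0.0625 V

ρ = 2.54×10^-6 Ω·cm = 2.54×10^-8 Ω·m
Section 1: A_strand = π(1.5700e-03)² = 7.744e-06 m²; R₁ = ρL/(N·A_s) = (2.54×10^-8)(3.44)/(10×7.744e-06) = 0.001128 Ω
Section 2: A = 75.6 mm² = 7.560e-05 m²
R₂ = (2.54×10^-8)(5.76)/(7.560e-05) = 0.001935 Ω
R = R₁ + R₂ = 0.003064 Ω
V = IR = 20.4 × 0.003064 = 0.0625 V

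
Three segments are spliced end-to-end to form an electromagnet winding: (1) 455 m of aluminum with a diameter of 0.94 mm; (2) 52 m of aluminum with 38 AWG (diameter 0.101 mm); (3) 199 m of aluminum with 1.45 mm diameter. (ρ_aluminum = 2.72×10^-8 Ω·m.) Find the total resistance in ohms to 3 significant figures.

198 Ω

Seg 1: A = π(d/2)² = π(4.7000e-04 m)² = 6.940e-07 m²
R_1 = (2.72×10^-8)(455)/(6.940e-07) = 17.83 Ω
Seg 2: A = π(0.101/2 mm)² = π(5.0500e-05 m)² = 8.012e-09 m²
R_2 = (2.72×10^-8)(52)/(8.012e-09) = 176.5 Ω
Seg 3: A = π(d/2)² = π(7.2500e-04 m)² = 1.651e-06 m²
R_3 = (2.72×10^-8)(199)/(1.651e-06) = 3.278 Ω
R_total = R_1 + R_2 + R_3 = 198 Ω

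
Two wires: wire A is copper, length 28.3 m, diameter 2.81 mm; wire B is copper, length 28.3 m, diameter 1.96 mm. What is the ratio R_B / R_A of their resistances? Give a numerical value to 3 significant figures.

2.06

R ∝ ρL/d², so R_B/R_A = (d_A/d_B)²
= (2.81/1.96)² = 2.06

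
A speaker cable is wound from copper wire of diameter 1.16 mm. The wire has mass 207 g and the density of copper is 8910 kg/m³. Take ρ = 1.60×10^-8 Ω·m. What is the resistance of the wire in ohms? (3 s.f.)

A = π(d/2)² = π(5.8000e-04 m)² = 1.0568e-06 m²
L = m/(density·A) = 0.207/(8910×1.0568e-06) = 21.98 m
R = ρL/A = (1.60×10^-8)(21.98)/(1.0568e-06) = 0.333 Ω

0.333 Ω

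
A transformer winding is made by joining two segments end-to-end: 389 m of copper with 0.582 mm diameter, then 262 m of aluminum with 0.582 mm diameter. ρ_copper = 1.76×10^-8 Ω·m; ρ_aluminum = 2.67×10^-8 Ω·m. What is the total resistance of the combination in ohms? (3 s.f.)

52.0 Ω

Segment 1: A = π(d/2)² = π(2.9100e-04 m)² = 2.660e-07 m²
R₁ = ρL/A = (1.76×10^-8)(389)/(2.660e-07) = 25.74 Ω
R₂ = (2.67×10^-8)(262)/(2.660e-07) = 26.3 Ω
R = R₁ + R₂ = 52.0 Ω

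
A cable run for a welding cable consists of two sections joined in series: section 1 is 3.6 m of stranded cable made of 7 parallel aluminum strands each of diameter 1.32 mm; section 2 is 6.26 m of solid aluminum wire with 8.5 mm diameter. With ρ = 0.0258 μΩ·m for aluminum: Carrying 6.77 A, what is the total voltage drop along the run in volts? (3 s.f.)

0.0849 V

ρ = 0.0258 μΩ·m = 2.58×10^-8 Ω·m
Section 1: A_strand = π(6.6000e-04)² = 1.368e-06 m²; R₁ = ρL/(N·A_s) = (2.58×10^-8)(3.6)/(7×1.368e-06) = 0.009696 Ω
Section 2: A = π(d/2)² = π(4.2500e-03 m)² = 5.675e-05 m²
R₂ = (2.58×10^-8)(6.26)/(5.675e-05) = 0.002846 Ω
R = R₁ + R₂ = 0.01254 Ω
V = IR = 6.77 × 0.01254 = 0.0849 V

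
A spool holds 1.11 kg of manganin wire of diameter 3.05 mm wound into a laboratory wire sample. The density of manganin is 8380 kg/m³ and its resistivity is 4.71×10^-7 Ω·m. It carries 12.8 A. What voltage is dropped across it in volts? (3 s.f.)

15.0 V

A = π(d/2)² = π(1.5250e-03 m)² = 7.3062e-06 m²
L = m/(density·A) = 1.11/(8380×7.3062e-06) = 18.13 m
R = ρL/A = (4.71×10^-7)(18.13)/(7.3062e-06) = 1.169 Ω
V = IR = 12.8 × 1.169 = 15.0 V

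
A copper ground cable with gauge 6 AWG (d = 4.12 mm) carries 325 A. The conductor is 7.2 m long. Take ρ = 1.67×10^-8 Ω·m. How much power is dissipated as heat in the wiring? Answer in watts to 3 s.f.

A = π(4.12/2 mm)² = π(2.0600e-03 m)² = 1.333e-05 m²
R = ρL/A = (1.67×10^-8)(7.2)/(1.333e-05) = 0.009019 Ω
P = I²R = (325)² × 0.009019 = 953 W

953 W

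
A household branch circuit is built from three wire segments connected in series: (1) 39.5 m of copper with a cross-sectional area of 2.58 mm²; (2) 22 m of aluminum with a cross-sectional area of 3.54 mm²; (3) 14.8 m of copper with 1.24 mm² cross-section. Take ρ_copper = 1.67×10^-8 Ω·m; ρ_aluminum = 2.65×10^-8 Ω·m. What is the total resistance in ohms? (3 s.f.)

0.620 Ω

Seg 1: A = 2.58 mm² = 2.580e-06 m²
R_1 = (1.67×10^-8)(39.5)/(2.580e-06) = 0.2557 Ω
Seg 2: A = 3.54 mm² = 3.540e-06 m²
R_2 = (2.65×10^-8)(22)/(3.540e-06) = 0.1647 Ω
Seg 3: A = 1.24 mm² = 1.240e-06 m²
R_3 = (1.67×10^-8)(14.8)/(1.240e-06) = 0.1993 Ω
R_total = R_1 + R_2 + R_3 = 0.620 Ω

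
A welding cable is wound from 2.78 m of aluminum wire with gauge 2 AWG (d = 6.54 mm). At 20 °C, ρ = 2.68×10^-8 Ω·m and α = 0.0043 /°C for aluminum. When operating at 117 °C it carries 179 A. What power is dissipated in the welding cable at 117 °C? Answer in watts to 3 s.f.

A = π(6.54/2 mm)² = π(3.2700e-03 m)² = 3.359e-05 m²
R₍20₎ = ρL/A = (2.68×10^-8)(2.78)/(3.359e-05) = 0.002218 Ω
R₍117₎ = R₍20₎(1 + αΔT) = 0.002218 × (1 + 0.0043×97) = 0.003143 Ω
P = I²R = (179)² × 0.003143 = 101 W

101 W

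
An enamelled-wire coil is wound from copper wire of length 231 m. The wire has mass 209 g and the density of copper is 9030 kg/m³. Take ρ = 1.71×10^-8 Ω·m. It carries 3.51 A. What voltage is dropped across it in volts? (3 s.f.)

138 V

A = m/(density·L) = 0.209/(9030×231) = 1.0020e-07 m²
R = ρL/A = (1.71×10^-8)(231)/(1.0020e-07) = 39.42 Ω
V = IR = 3.51 × 39.42 = 138 V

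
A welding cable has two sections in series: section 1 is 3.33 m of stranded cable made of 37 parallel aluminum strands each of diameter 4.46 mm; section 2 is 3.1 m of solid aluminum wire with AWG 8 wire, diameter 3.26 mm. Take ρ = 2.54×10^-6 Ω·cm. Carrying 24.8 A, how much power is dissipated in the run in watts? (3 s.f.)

ρ = 2.54×10^-6 Ω·cm = 2.54×10^-8 Ω·m
Section 1: A_strand = π(2.2300e-03)² = 1.562e-05 m²; R₁ = ρL/(N·A_s) = (2.54×10^-8)(3.33)/(37×1.562e-05) = 1.463×10^-4 Ω
Section 2: A = π(3.26/2 mm)² = π(1.6300e-03 m)² = 8.347e-06 m²
R₂ = (2.54×10^-8)(3.1)/(8.347e-06) = 0.009433 Ω
R = R₁ + R₂ = 0.00958 Ω
P = I²R = (24.8)² × 0.00958 = 5.89 W

5.89 W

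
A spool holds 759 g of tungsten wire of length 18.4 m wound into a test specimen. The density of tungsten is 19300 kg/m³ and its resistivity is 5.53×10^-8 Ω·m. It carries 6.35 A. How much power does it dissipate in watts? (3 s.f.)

A = m/(density·L) = 0.759/(19300×18.4) = 2.1373e-06 m²
R = ρL/A = (5.53×10^-8)(18.4)/(2.1373e-06) = 0.4761 Ω
P = I²R = (6.35)² × 0.4761 = 19.2 W

19.2 W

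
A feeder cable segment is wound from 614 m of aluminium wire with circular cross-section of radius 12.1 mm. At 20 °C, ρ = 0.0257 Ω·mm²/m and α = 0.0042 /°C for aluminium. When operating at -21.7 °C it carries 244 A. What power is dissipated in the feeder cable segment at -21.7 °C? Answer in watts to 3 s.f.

1680 W

ρ = 0.0257 Ω·mm²/m = 2.57×10^-8 Ω·m
A = πr² = π(1.2100e-02 m)² = 4.600e-04 m²
R₍20₎ = ρL/A = (2.57×10^-8)(614)/(4.600e-04) = 0.03431 Ω
R₍-21.7₎ = R₍20₎(1 + αΔT) = 0.03431 × (1 + 0.0042×-41.7) = 0.0283 Ω
P = I²R = (244)² × 0.0283 = 1680 W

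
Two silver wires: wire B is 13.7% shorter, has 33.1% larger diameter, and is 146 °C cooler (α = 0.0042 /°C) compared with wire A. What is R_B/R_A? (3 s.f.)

0.188

R ∝ ρL/d² with ρ ∝ (1+αΔT), so R_B/R_A = (1 − 13.7/100) × (1 + 33.1/100)⁻² × (1 − 0.0042×146)
= 0.863 × 0.5645 × 0.3868 = 0.188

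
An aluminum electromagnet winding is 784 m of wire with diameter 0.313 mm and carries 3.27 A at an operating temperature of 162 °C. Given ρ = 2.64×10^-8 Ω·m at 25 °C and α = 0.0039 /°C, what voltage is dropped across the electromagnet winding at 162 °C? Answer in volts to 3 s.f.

1350 V

A = π(d/2)² = π(1.5650e-04 m)² = 7.694e-08 m²
R₍25₎ = ρL/A = (2.64×10^-8)(784)/(7.694e-08) = 269 Ω
R₍162₎ = R₍25₎(1 + αΔT) = 269 × (1 + 0.0039×137) = 412.7 Ω
V = IR = 3.27 × 412.7 = 1350 V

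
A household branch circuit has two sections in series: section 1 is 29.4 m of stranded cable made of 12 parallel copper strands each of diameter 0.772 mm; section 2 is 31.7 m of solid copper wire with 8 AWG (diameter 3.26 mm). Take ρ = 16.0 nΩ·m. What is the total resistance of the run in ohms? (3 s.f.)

ρ = 16.0 nΩ·m = 1.60×10^-8 Ω·m
Section 1: A_strand = π(3.8600e-04)² = 4.681e-07 m²; R₁ = ρL/(N·A_s) = (1.60×10^-8)(29.4)/(12×4.681e-07) = 0.08375 Ω
Section 2: A = π(3.26/2 mm)² = π(1.6300e-03 m)² = 8.347e-06 m²
R₂ = (1.60×10^-8)(31.7)/(8.347e-06) = 0.06077 Ω
R = R₁ + R₂ = 0.145 Ω

0.145 Ω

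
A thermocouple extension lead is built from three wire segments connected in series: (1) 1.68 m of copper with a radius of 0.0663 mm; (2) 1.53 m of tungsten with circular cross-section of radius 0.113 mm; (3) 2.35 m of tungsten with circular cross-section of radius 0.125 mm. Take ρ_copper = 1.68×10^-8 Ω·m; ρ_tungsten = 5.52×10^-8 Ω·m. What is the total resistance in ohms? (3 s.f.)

6.79 Ω

Seg 1: A = πr² = π(6.6300e-05 m)² = 1.381e-08 m²
R_1 = (1.68×10^-8)(1.68)/(1.381e-08) = 2.044 Ω
Seg 2: A = πr² = π(1.1300e-04 m)² = 4.011e-08 m²
R_2 = (5.52×10^-8)(1.53)/(4.011e-08) = 2.105 Ω
Seg 3: A = πr² = π(1.2500e-04 m)² = 4.909e-08 m²
R_3 = (5.52×10^-8)(2.35)/(4.909e-08) = 2.643 Ω
R_total = R_1 + R_2 + R_3 = 6.79 Ω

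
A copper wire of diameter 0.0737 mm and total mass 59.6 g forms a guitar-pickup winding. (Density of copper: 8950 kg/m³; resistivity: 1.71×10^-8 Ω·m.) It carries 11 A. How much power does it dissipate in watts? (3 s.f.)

A = π(d/2)² = π(3.6850e-05 m)² = 4.2660e-09 m²
L = m/(density·A) = 0.0596/(8950×4.2660e-09) = 1561 m
R = ρL/A = (1.71×10^-8)(1561)/(4.2660e-09) = 6257 Ω
P = I²R = (11)² × 6257 = 7.57×10^5 W

7.57×10^5 W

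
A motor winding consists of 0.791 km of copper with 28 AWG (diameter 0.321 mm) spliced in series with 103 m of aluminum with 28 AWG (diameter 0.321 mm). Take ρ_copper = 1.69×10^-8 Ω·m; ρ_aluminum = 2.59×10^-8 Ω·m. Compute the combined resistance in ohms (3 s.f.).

198 Ω

Segment 1: A = π(0.321/2 mm)² = π(1.6050e-04 m)² = 8.093e-08 m²
R₁ = ρL/A = (1.69×10^-8)(791)/(8.093e-08) = 165.2 Ω
R₂ = (2.59×10^-8)(103)/(8.093e-08) = 32.96 Ω
R = R₁ + R₂ = 198 Ω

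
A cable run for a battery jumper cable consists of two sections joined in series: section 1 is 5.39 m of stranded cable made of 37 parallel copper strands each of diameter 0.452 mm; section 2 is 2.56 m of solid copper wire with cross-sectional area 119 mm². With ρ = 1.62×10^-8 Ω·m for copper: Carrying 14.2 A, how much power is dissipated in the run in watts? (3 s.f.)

Section 1: A_strand = π(2.2600e-04)² = 1.605e-07 m²; R₁ = ρL/(N·A_s) = (1.62×10^-8)(5.39)/(37×1.605e-07) = 0.01471 Ω
Section 2: A = 119 mm² = 1.190e-04 m²
R₂ = (1.62×10^-8)(2.56)/(1.190e-04) = 3.485×10^-4 Ω
R = R₁ + R₂ = 0.01506 Ω
P = I²R = (14.2)² × 0.01506 = 3.04 W

3.04 W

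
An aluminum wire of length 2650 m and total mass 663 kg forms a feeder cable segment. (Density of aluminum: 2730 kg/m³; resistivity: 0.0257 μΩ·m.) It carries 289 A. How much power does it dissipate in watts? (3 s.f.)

62100 W

ρ = 0.0257 μΩ·m = 2.57×10^-8 Ω·m
A = m/(density·L) = 663/(2730×2650) = 9.1644e-05 m²
R = ρL/A = (2.57×10^-8)(2650)/(9.1644e-05) = 0.7431 Ω
P = I²R = (289)² × 0.7431 = 62100 W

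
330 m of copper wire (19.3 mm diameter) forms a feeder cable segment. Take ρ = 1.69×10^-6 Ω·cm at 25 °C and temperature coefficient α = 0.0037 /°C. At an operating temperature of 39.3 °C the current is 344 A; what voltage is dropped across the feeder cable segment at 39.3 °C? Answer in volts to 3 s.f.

ρ = 1.69×10^-6 Ω·cm = 1.69×10^-8 Ω·m
A = π(d/2)² = π(9.6500e-03 m)² = 2.926e-04 m²
R₍25₎ = ρL/A = (1.69×10^-8)(330)/(2.926e-04) = 0.01906 Ω
R₍39.3₎ = R₍25₎(1 + αΔT) = 0.01906 × (1 + 0.0037×14.3) = 0.02007 Ω
V = IR = 344 × 0.02007 = 6.90 V

6.90 V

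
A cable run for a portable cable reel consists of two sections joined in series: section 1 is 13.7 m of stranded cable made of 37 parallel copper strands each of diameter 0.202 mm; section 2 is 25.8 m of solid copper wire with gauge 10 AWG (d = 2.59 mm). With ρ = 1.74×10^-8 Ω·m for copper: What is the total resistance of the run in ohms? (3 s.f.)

0.286 Ω

Section 1: A_strand = π(1.0100e-04)² = 3.205e-08 m²; R₁ = ρL/(N·A_s) = (1.74×10^-8)(13.7)/(37×3.205e-08) = 0.201 Ω
Section 2: A = π(2.59/2 mm)² = π(1.2950e-03 m)² = 5.269e-06 m²
R₂ = (1.74×10^-8)(25.8)/(5.269e-06) = 0.08521 Ω
R = R₁ + R₂ = 0.286 Ω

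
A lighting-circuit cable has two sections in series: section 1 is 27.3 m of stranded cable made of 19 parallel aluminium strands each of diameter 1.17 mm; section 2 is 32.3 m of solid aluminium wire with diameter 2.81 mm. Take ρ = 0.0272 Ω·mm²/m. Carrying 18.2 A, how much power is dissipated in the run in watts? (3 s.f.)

ρ = 0.0272 Ω·mm²/m = 2.72×10^-8 Ω·m
Section 1: A_strand = π(5.8500e-04)² = 1.075e-06 m²; R₁ = ρL/(N·A_s) = (2.72×10^-8)(27.3)/(19×1.075e-06) = 0.03635 Ω
Section 2: A = π(d/2)² = π(1.4050e-03 m)² = 6.202e-06 m²
R₂ = (2.72×10^-8)(32.3)/(6.202e-06) = 0.1417 Ω
R = R₁ + R₂ = 0.178 Ω
P = I²R = (18.2)² × 0.178 = 59.0 W

59.0 W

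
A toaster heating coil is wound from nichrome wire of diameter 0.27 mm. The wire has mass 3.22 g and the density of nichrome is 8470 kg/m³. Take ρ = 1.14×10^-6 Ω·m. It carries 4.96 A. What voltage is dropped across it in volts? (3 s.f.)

656 V

A = π(d/2)² = π(1.3500e-04 m)² = 5.7256e-08 m²
L = m/(density·A) = 0.00322/(8470×5.7256e-08) = 6.64 m
R = ρL/A = (1.14×10^-6)(6.64)/(5.7256e-08) = 132.2 Ω
V = IR = 4.96 × 132.2 = 656 V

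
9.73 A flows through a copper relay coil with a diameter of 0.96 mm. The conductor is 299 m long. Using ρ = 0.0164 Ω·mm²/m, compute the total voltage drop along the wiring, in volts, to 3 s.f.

65.9 V

ρ = 0.0164 Ω·mm²/m = 1.64×10^-8 Ω·m
A = π(d/2)² = π(4.8000e-04 m)² = 7.238e-07 m²
R = ρL/A = (1.64×10^-8)(299)/(7.238e-07) = 6.775 Ω
V = IR = 9.73 × 6.775 = 65.9 V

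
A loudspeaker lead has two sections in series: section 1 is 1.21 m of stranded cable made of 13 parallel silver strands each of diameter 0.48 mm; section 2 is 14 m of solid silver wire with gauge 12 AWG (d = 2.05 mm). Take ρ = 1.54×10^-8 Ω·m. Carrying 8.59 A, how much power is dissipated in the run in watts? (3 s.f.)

Section 1: A_strand = π(2.4000e-04)² = 1.810e-07 m²; R₁ = ρL/(N·A_s) = (1.54×10^-8)(1.21)/(13×1.810e-07) = 0.007921 Ω
Section 2: A = π(2.05/2 mm)² = π(1.0250e-03 m)² = 3.301e-06 m²
R₂ = (1.54×10^-8)(14)/(3.301e-06) = 0.06532 Ω
R = R₁ + R₂ = 0.07324 Ω
P = I²R = (8.59)² × 0.07324 = 5.40 W

5.40 W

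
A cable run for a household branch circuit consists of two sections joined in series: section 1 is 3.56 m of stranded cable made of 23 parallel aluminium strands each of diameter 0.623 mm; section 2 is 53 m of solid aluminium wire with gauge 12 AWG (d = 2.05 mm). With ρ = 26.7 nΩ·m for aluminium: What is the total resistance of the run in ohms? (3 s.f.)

ρ = 26.7 nΩ·m = 2.67×10^-8 Ω·m
Section 1: A_strand = π(3.1150e-04)² = 3.048e-07 m²; R₁ = ρL/(N·A_s) = (2.67×10^-8)(3.56)/(23×3.048e-07) = 0.01356 Ω
Section 2: A = π(2.05/2 mm)² = π(1.0250e-03 m)² = 3.301e-06 m²
R₂ = (2.67×10^-8)(53)/(3.301e-06) = 0.4287 Ω
R = R₁ + R₂ = 0.442 Ω

0.442 Ω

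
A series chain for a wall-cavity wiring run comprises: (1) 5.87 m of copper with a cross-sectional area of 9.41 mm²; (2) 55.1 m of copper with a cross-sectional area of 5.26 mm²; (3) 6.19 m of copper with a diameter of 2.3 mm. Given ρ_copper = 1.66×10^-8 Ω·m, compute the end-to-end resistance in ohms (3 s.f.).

0.209 Ω

Seg 1: A = 9.41 mm² = 9.410e-06 m²
R_1 = (1.66×10^-8)(5.87)/(9.410e-06) = 0.01036 Ω
Seg 2: A = 5.26 mm² = 5.260e-06 m²
R_2 = (1.66×10^-8)(55.1)/(5.260e-06) = 0.1739 Ω
Seg 3: A = π(d/2)² = π(1.1500e-03 m)² = 4.155e-06 m²
R_3 = (1.66×10^-8)(6.19)/(4.155e-06) = 0.02473 Ω
R_total = R_1 + R_2 + R_3 = 0.209 Ω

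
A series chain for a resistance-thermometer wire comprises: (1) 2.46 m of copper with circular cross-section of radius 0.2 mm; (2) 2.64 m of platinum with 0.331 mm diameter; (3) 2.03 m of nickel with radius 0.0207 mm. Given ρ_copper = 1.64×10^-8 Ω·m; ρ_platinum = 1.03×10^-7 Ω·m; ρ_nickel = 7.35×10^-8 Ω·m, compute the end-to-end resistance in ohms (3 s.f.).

114 Ω

Seg 1: A = πr² = π(2.0000e-04 m)² = 1.257e-07 m²
R_1 = (1.64×10^-8)(2.46)/(1.257e-07) = 0.321 Ω
Seg 2: A = π(d/2)² = π(1.6550e-04 m)² = 8.605e-08 m²
R_2 = (1.03×10^-7)(2.64)/(8.605e-08) = 3.16 Ω
Seg 3: A = πr² = π(2.0700e-05 m)² = 1.346e-09 m²
R_3 = (7.35×10^-8)(2.03)/(1.346e-09) = 110.8 Ω
R_total = R_1 + R_2 + R_3 = 114 Ω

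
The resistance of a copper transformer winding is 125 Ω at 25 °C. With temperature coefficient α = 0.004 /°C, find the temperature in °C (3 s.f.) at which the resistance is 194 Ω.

163 °C

R = R₀(1 + α(T − T₀)) ⇒ T = T₀ + (R/R₀ − 1)/α
T = 25 + (194/125 − 1)/0.004 = 25 + (0.552)/0.004 = 163 °C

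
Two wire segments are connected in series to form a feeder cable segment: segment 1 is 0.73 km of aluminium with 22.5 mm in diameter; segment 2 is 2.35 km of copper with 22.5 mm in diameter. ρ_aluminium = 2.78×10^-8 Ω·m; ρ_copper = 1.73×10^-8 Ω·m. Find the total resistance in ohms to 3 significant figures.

Segment 1: A = π(d/2)² = π(1.1250e-02 m)² = 3.976e-04 m²
R₁ = ρL/A = (2.78×10^-8)(730)/(3.976e-04) = 0.05104 Ω
R₂ = (1.73×10^-8)(2350)/(3.976e-04) = 0.1022 Ω
R = R₁ + R₂ = 0.153 Ω

0.153 Ω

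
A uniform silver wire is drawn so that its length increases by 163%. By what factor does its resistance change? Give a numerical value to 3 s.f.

6.92

k = 1 + 163/100 = 2.63; volume constant ⇒ A' = A/k, so R' = k²R.
Factor = 6.92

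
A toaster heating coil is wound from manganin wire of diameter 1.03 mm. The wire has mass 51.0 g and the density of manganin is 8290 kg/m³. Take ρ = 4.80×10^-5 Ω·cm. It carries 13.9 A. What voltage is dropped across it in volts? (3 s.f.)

ρ = 4.80×10^-5 Ω·cm = 4.80×10^-7 Ω·m
A = π(d/2)² = π(5.1500e-04 m)² = 8.3323e-07 m²
L = m/(density·A) = 0.051/(8290×8.3323e-07) = 7.383 m
R = ρL/A = (4.80×10^-7)(7.383)/(8.3323e-07) = 4.253 Ω
V = IR = 13.9 × 4.253 = 59.1 V

59.1 V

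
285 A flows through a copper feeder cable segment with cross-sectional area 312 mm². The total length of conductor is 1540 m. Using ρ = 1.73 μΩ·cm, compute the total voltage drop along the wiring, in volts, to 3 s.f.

ρ = 1.73 μΩ·cm = 1.73×10^-8 Ω·m
A = 312 mm² = 3.120e-04 m²
R = ρL/A = (1.73×10^-8)(1540)/(3.120e-04) = 0.08539 Ω
V = IR = 285 × 0.08539 = 24.3 V

24.3 V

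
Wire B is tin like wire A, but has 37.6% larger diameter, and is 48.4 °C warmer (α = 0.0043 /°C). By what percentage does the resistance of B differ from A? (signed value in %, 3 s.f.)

-36.2%

R ∝ ρL/d² with ρ ∝ (1+αΔT), so R_B/R_A = (1 + 37.6/100)⁻² × (1 + 0.0043×48.4)
= 0.5282 × 1.208 = 0.6381
(R_B − R_A)/R_A = 0.6381 − 1 = -36.2%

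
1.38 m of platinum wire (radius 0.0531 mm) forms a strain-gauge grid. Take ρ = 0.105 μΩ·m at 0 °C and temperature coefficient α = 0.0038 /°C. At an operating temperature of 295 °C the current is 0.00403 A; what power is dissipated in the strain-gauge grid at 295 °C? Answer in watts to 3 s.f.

ρ = 0.105 μΩ·m = 1.05×10^-7 Ω·m
A = πr² = π(5.3100e-05 m)² = 8.858e-09 m²
R₍0₎ = ρL/A = (1.05×10^-7)(1.38)/(8.858e-09) = 16.36 Ω
R₍295₎ = R₍0₎(1 + αΔT) = 16.36 × (1 + 0.0038×295) = 34.7 Ω
P = I²R = (0.00403)² × 34.7 = 5.63×10^-4 W

5.63×10^-4 W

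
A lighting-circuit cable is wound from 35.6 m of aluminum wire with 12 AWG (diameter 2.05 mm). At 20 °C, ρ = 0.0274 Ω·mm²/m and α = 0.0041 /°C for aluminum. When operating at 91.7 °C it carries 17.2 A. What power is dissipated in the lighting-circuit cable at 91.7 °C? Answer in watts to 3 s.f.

ρ = 0.0274 Ω·mm²/m = 2.74×10^-8 Ω·m
A = π(2.05/2 mm)² = π(1.0250e-03 m)² = 3.301e-06 m²
R₍20₎ = ρL/A = (2.74×10^-8)(35.6)/(3.301e-06) = 0.2955 Ω
R₍91.7₎ = R₍20₎(1 + αΔT) = 0.2955 × (1 + 0.0041×71.7) = 0.3824 Ω
P = I²R = (17.2)² × 0.3824 = 113 W

113 W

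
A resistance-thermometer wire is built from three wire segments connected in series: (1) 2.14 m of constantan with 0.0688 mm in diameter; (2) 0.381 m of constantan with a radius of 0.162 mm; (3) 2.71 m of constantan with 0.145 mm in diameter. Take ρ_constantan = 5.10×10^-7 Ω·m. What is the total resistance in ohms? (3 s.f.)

Seg 1: A = π(d/2)² = π(3.4400e-05 m)² = 3.718e-09 m²
R_1 = (5.10×10^-7)(2.14)/(3.718e-09) = 293.6 Ω
Seg 2: A = πr² = π(1.6200e-04 m)² = 8.245e-08 m²
R_2 = (5.10×10^-7)(0.381)/(8.245e-08) = 2.357 Ω
Seg 3: A = π(d/2)² = π(7.2500e-05 m)² = 1.651e-08 m²
R_3 = (5.10×10^-7)(2.71)/(1.651e-08) = 83.7 Ω
R_total = R_1 + R_2 + R_3 = 380 Ω

380 Ω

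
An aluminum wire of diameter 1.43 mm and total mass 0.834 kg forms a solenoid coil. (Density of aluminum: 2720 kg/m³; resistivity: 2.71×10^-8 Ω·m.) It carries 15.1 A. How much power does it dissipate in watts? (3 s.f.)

A = π(d/2)² = π(7.1500e-04 m)² = 1.6061e-06 m²
L = m/(density·A) = 0.834/(2720×1.6061e-06) = 190.9 m
R = ρL/A = (2.71×10^-8)(190.9)/(1.6061e-06) = 3.221 Ω
P = I²R = (15.1)² × 3.221 = 735 W

735 W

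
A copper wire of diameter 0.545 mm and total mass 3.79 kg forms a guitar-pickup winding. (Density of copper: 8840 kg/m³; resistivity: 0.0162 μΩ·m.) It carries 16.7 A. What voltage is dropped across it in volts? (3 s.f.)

2130 V

ρ = 0.0162 μΩ·m = 1.62×10^-8 Ω·m
A = π(d/2)² = π(2.7250e-04 m)² = 2.3328e-07 m²
L = m/(density·A) = 3.79/(8840×2.3328e-07) = 1838 m
R = ρL/A = (1.62×10^-8)(1838)/(2.3328e-07) = 127.6 Ω
V = IR = 16.7 × 127.6 = 2130 V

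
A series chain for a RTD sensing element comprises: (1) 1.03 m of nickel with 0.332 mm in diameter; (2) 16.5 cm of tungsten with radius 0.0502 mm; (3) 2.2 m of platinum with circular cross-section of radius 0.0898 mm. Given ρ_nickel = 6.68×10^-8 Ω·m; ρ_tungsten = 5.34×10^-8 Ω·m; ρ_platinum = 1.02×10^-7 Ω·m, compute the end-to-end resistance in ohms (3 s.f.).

Seg 1: A = π(d/2)² = π(1.6600e-04 m)² = 8.657e-08 m²
R_1 = (6.68×10^-8)(1.03)/(8.657e-08) = 0.7948 Ω
Seg 2: A = πr² = π(5.0200e-05 m)² = 7.917e-09 m²
R_2 = (5.34×10^-8)(0.165)/(7.917e-09) = 1.113 Ω
Seg 3: A = πr² = π(8.9800e-05 m)² = 2.533e-08 m²
R_3 = (1.02×10^-7)(2.2)/(2.533e-08) = 8.858 Ω
R_total = R_1 + R_2 + R_3 = 10.8 Ω

10.8 Ω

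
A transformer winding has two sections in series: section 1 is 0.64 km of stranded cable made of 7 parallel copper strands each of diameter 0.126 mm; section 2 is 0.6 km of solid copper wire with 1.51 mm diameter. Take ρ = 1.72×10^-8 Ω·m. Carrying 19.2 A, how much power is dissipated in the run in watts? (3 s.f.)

Section 1: A_strand = π(6.3000e-05)² = 1.247e-08 m²; R₁ = ρL/(N·A_s) = (1.72×10^-8)(640)/(7×1.247e-08) = 126.1 Ω
Section 2: A = π(d/2)² = π(7.5500e-04 m)² = 1.791e-06 m²
R₂ = (1.72×10^-8)(600)/(1.791e-06) = 5.763 Ω
R = R₁ + R₂ = 131.9 Ω
P = I²R = (19.2)² × 131.9 = 48600 W

48600 W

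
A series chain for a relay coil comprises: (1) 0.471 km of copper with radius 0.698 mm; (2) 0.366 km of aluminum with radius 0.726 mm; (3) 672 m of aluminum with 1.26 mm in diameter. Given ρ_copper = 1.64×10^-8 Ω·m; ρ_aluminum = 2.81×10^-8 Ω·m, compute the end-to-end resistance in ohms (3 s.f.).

Seg 1: A = πr² = π(6.9800e-04 m)² = 1.531e-06 m²
R_1 = (1.64×10^-8)(471)/(1.531e-06) = 5.047 Ω
Seg 2: A = πr² = π(7.2600e-04 m)² = 1.656e-06 m²
R_2 = (2.81×10^-8)(366)/(1.656e-06) = 6.211 Ω
Seg 3: A = π(d/2)² = π(6.3000e-04 m)² = 1.247e-06 m²
R_3 = (2.81×10^-8)(672)/(1.247e-06) = 15.14 Ω
R_total = R_1 + R_2 + R_3 = 26.4 Ω

26.4 Ω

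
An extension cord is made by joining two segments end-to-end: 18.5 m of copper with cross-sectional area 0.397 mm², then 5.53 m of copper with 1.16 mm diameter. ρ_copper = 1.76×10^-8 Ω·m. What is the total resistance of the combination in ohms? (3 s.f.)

0.912 Ω

Segment 1: A = 0.397 mm² = 3.970e-07 m²
R₁ = ρL/A = (1.76×10^-8)(18.5)/(3.970e-07) = 0.8202 Ω
Segment 2: A = π(d/2)² = π(5.8000e-04 m)² = 1.057e-06 m²
R₂ = (1.76×10^-8)(5.53)/(1.057e-06) = 0.09209 Ω
R = R₁ + R₂ = 0.912 Ω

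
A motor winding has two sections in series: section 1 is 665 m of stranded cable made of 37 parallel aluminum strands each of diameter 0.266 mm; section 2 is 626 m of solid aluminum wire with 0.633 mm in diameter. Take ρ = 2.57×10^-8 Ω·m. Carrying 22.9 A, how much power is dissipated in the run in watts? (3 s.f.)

Section 1: A_strand = π(1.3300e-04)² = 5.557e-08 m²; R₁ = ρL/(N·A_s) = (2.57×10^-8)(665)/(37×5.557e-08) = 8.312 Ω
Section 2: A = π(d/2)² = π(3.1650e-04 m)² = 3.147e-07 m²
R₂ = (2.57×10^-8)(626)/(3.147e-07) = 51.12 Ω
R = R₁ + R₂ = 59.43 Ω
P = I²R = (22.9)² × 59.43 = 31200 W

31200 W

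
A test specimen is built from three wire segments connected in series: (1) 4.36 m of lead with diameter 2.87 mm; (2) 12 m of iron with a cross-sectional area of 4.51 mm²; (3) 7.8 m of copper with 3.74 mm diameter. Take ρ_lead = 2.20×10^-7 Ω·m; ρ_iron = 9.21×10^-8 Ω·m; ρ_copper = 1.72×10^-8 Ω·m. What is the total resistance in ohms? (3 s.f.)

Seg 1: A = π(d/2)² = π(1.4350e-03 m)² = 6.469e-06 m²
R_1 = (2.20×10^-7)(4.36)/(6.469e-06) = 0.1483 Ω
Seg 2: A = 4.51 mm² = 4.510e-06 m²
R_2 = (9.21×10^-8)(12)/(4.510e-06) = 0.2451 Ω
Seg 3: A = π(d/2)² = π(1.8700e-03 m)² = 1.099e-05 m²
R_3 = (1.72×10^-8)(7.8)/(1.099e-05) = 0.01221 Ω
R_total = R_1 + R_2 + R_3 = 0.406 Ω

0.406 Ω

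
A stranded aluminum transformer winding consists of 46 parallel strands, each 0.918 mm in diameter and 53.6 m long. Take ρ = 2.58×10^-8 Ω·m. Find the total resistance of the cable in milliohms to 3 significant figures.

45.4 mΩ

A_strand = π(4.5900e-04 m)² = 6.619e-07 m²
R_strand = ρL/A = (2.58×10^-8)(53.6)/(6.619e-07) = 2.089 Ω
R_total = R_strand/N = 2.089/46 = 45.4 mΩ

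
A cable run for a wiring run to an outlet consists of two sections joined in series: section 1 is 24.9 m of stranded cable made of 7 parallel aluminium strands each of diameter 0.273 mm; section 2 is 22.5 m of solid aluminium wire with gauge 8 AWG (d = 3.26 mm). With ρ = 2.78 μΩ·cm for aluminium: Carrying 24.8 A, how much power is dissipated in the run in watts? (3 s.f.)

1090 W

ρ = 2.78 μΩ·cm = 2.78×10^-8 Ω·m
Section 1: A_strand = π(1.3650e-04)² = 5.853e-08 m²; R₁ = ρL/(N·A_s) = (2.78×10^-8)(24.9)/(7×5.853e-08) = 1.689 Ω
Section 2: A = π(3.26/2 mm)² = π(1.6300e-03 m)² = 8.347e-06 m²
R₂ = (2.78×10^-8)(22.5)/(8.347e-06) = 0.07494 Ω
R = R₁ + R₂ = 1.764 Ω
P = I²R = (24.8)² × 1.764 = 1090 W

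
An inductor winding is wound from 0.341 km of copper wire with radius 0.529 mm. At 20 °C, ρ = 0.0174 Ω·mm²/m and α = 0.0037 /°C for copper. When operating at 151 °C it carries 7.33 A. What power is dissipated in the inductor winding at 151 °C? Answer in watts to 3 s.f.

538 W

ρ = 0.0174 Ω·mm²/m = 1.74×10^-8 Ω·m
A = πr² = π(5.2900e-04 m)² = 8.791e-07 m²
R₍20₎ = ρL/A = (1.74×10^-8)(341)/(8.791e-07) = 6.749 Ω
R₍151₎ = R₍20₎(1 + αΔT) = 6.749 × (1 + 0.0037×131) = 10.02 Ω
P = I²R = (7.33)² × 10.02 = 538 W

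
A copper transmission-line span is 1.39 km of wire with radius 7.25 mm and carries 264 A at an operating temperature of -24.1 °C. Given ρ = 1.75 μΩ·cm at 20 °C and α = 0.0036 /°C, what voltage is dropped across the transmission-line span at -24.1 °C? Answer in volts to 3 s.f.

ρ = 1.75 μΩ·cm = 1.75×10^-8 Ω·m
A = πr² = π(7.2500e-03 m)² = 1.651e-04 m²
R₍20₎ = ρL/A = (1.75×10^-8)(1390)/(1.651e-04) = 0.1473 Ω
R₍-24.1₎ = R₍20₎(1 + αΔT) = 0.1473 × (1 + 0.0036×-44.1) = 0.1239 Ω
V = IR = 264 × 0.1239 = 32.7 V

32.7 V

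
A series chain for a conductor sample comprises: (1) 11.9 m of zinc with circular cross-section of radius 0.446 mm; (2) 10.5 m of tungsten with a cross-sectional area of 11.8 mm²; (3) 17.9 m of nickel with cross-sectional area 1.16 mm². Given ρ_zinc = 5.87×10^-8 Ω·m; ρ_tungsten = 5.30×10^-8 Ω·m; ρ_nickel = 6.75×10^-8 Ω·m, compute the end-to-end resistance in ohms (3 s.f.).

2.21 Ω

Seg 1: A = πr² = π(4.4600e-04 m)² = 6.249e-07 m²
R_1 = (5.87×10^-8)(11.9)/(6.249e-07) = 1.118 Ω
Seg 2: A = 11.8 mm² = 1.180e-05 m²
R_2 = (5.30×10^-8)(10.5)/(1.180e-05) = 0.04716 Ω
Seg 3: A = 1.16 mm² = 1.160e-06 m²
R_3 = (6.75×10^-8)(17.9)/(1.160e-06) = 1.042 Ω
R_total = R_1 + R_2 + R_3 = 2.21 Ω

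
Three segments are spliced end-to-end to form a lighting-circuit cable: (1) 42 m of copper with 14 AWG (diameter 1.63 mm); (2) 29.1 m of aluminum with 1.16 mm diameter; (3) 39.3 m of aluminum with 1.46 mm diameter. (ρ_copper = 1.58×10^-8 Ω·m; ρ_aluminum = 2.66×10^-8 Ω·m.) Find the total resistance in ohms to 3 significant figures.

1.67 Ω

Seg 1: A = π(1.63/2 mm)² = π(8.1500e-04 m)² = 2.087e-06 m²
R_1 = (1.58×10^-8)(42)/(2.087e-06) = 0.318 Ω
Seg 2: A = π(d/2)² = π(5.8000e-04 m)² = 1.057e-06 m²
R_2 = (2.66×10^-8)(29.1)/(1.057e-06) = 0.7324 Ω
Seg 3: A = π(d/2)² = π(7.3000e-04 m)² = 1.674e-06 m²
R_3 = (2.66×10^-8)(39.3)/(1.674e-06) = 0.6244 Ω
R_total = R_1 + R_2 + R_3 = 1.67 Ω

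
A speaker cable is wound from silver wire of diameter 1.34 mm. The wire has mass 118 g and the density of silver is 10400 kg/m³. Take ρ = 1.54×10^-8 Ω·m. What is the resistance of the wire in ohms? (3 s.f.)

A = π(d/2)² = π(6.7000e-04 m)² = 1.4103e-06 m²
L = m/(density·A) = 0.118/(10400×1.4103e-06) = 8.045 m
R = ρL/A = (1.54×10^-8)(8.045)/(1.4103e-06) = 0.0879 Ω

0.0879 Ω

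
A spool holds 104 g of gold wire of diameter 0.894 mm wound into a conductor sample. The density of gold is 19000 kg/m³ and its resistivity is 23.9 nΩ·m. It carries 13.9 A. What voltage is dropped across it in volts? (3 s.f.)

4.61 V

ρ = 23.9 nΩ·m = 2.39×10^-8 Ω·m
A = π(d/2)² = π(4.4700e-04 m)² = 6.2772e-07 m²
L = m/(density·A) = 0.104/(19000×6.2772e-07) = 8.72 m
R = ρL/A = (2.39×10^-8)(8.72)/(6.2772e-07) = 0.332 Ω
V = IR = 13.9 × 0.332 = 4.61 V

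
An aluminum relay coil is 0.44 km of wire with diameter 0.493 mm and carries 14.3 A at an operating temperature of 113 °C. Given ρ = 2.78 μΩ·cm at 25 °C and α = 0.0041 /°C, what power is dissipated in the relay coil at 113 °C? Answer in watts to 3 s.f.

17800 W

ρ = 2.78 μΩ·cm = 2.78×10^-8 Ω·m
A = π(d/2)² = π(2.4650e-04 m)² = 1.909e-07 m²
R₍25₎ = ρL/A = (2.78×10^-8)(440)/(1.909e-07) = 64.08 Ω
R₍113₎ = R₍25₎(1 + αΔT) = 64.08 × (1 + 0.0041×88) = 87.2 Ω
P = I²R = (14.3)² × 87.2 = 17800 W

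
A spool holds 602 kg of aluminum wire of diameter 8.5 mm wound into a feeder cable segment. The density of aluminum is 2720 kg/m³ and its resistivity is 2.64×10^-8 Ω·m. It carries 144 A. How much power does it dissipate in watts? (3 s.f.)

37600 W

A = π(d/2)² = π(4.2500e-03 m)² = 5.6745e-05 m²
L = m/(density·A) = 602/(2720×5.6745e-05) = 3900 m
R = ρL/A = (2.64×10^-8)(3900)/(5.6745e-05) = 1.815 Ω
P = I²R = (144)² × 1.815 = 37600 W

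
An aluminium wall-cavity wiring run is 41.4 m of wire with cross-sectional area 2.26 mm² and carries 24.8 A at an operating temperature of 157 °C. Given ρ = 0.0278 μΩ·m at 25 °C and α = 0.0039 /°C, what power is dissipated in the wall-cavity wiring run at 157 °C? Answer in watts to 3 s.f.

474 W

ρ = 0.0278 μΩ·m = 2.78×10^-8 Ω·m
A = 2.26 mm² = 2.260e-06 m²
R₍25₎ = ρL/A = (2.78×10^-8)(41.4)/(2.260e-06) = 0.5093 Ω
R₍157₎ = R₍25₎(1 + αΔT) = 0.5093 × (1 + 0.0039×132) = 0.7714 Ω
P = I²R = (24.8)² × 0.7714 = 474 W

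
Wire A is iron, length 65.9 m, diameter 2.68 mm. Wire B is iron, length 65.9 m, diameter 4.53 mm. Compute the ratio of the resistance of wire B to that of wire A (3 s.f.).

0.350

R ∝ ρL/d², so R_B/R_A = (d_A/d_B)²
= (2.68/4.53)² = 0.350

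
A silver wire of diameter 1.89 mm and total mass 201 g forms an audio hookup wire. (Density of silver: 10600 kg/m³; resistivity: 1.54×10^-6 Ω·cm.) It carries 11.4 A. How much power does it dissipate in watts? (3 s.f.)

4.82 W

ρ = 1.54×10^-6 Ω·cm = 1.54×10^-8 Ω·m
A = π(d/2)² = π(9.4500e-04 m)² = 2.8055e-06 m²
L = m/(density·A) = 0.201/(10600×2.8055e-06) = 6.759 m
R = ρL/A = (1.54×10^-8)(6.759)/(2.8055e-06) = 0.0371 Ω
P = I²R = (11.4)² × 0.0371 = 4.82 W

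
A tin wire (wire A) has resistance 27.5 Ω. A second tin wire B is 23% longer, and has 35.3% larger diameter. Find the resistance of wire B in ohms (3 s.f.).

R ∝ L/d², so R_B/R_A = (1 + 23/100) × (1 + 35.3/100)⁻²
= 1.23 × 0.5463 = 0.6719
R_B = 0.6719 × 27.5 = 18.5 Ω

18.5 Ω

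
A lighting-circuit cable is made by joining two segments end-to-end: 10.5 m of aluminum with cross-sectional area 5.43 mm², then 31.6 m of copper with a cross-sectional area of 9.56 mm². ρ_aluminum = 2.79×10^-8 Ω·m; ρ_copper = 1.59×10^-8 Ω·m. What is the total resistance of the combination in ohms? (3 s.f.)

0.107 Ω

Segment 1: A = 5.43 mm² = 5.430e-06 m²
R₁ = ρL/A = (2.79×10^-8)(10.5)/(5.430e-06) = 0.05395 Ω
Segment 2: A = 9.56 mm² = 9.560e-06 m²
R₂ = (1.59×10^-8)(31.6)/(9.560e-06) = 0.05256 Ω
R = R₁ + R₂ = 0.107 Ω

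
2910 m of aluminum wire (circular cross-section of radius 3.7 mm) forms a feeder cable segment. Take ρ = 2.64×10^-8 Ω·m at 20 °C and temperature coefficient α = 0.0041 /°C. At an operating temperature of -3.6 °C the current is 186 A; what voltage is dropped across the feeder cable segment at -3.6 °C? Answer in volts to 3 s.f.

A = πr² = π(3.7000e-03 m)² = 4.301e-05 m²
R₍20₎ = ρL/A = (2.64×10^-8)(2910)/(4.301e-05) = 1.786 Ω
R₍-3.6₎ = R₍20₎(1 + αΔT) = 1.786 × (1 + 0.0041×-23.6) = 1.613 Ω
V = IR = 186 × 1.613 = 300 V

300 V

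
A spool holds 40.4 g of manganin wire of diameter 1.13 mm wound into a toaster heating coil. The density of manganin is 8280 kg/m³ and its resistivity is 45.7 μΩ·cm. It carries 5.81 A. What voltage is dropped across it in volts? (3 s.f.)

12.9 V

ρ = 45.7 μΩ·cm = 4.57×10^-7 Ω·m
A = π(d/2)² = π(5.6500e-04 m)² = 1.0029e-06 m²
L = m/(density·A) = 0.0404/(8280×1.0029e-06) = 4.865 m
R = ρL/A = (4.57×10^-7)(4.865)/(1.0029e-06) = 2.217 Ω
V = IR = 5.81 × 2.217 = 12.9 V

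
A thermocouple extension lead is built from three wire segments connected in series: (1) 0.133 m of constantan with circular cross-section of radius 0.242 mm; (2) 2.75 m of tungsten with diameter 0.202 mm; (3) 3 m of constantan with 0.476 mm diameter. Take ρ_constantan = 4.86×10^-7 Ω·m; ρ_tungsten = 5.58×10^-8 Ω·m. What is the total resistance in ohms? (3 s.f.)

13.3 Ω

Seg 1: A = πr² = π(2.4200e-04 m)² = 1.840e-07 m²
R_1 = (4.86×10^-7)(0.133)/(1.840e-07) = 0.3513 Ω
Seg 2: A = π(d/2)² = π(1.0100e-04 m)² = 3.205e-08 m²
R_2 = (5.58×10^-8)(2.75)/(3.205e-08) = 4.788 Ω
Seg 3: A = π(d/2)² = π(2.3800e-04 m)² = 1.780e-07 m²
R_3 = (4.86×10^-7)(3)/(1.780e-07) = 8.193 Ω
R_total = R_1 + R_2 + R_3 = 13.3 Ω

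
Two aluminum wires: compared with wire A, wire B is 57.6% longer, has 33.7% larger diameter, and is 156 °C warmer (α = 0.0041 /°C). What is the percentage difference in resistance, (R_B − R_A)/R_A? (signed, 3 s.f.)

44.6%

R ∝ ρL/d² with ρ ∝ (1+αΔT), so R_B/R_A = (1 + 57.6/100) × (1 + 33.7/100)⁻² × (1 + 0.0041×156)
= 1.576 × 0.5594 × 1.64 = 1.446
(R_B − R_A)/R_A = 1.446 − 1 = 44.6%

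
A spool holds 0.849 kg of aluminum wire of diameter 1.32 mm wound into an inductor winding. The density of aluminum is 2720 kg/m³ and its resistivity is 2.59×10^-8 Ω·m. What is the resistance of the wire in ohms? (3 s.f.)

4.32 Ω

A = π(d/2)² = π(6.6000e-04 m)² = 1.3685e-06 m²
L = m/(density·A) = 0.849/(2720×1.3685e-06) = 228.1 m
R = ρL/A = (2.59×10^-8)(228.1)/(1.3685e-06) = 4.32 Ω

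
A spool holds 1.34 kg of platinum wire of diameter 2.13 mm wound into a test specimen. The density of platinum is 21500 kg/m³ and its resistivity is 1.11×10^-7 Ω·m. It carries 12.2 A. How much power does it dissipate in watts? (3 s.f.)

81.1 W

A = π(d/2)² = π(1.0650e-03 m)² = 3.5633e-06 m²
L = m/(density·A) = 1.34/(21500×3.5633e-06) = 17.49 m
R = ρL/A = (1.11×10^-7)(17.49)/(3.5633e-06) = 0.5449 Ω
P = I²R = (12.2)² × 0.5449 = 81.1 W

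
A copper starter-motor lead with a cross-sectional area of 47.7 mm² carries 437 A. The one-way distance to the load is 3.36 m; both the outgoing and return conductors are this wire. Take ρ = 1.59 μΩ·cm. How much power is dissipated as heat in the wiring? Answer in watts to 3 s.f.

428 W

ρ = 1.59 μΩ·cm = 1.59×10^-8 Ω·m
A = 47.7 mm² = 4.770e-05 m²
Total conductor length (both ways) L = 2 × 3.36 = 6.72 m
R = ρL/A = (1.59×10^-8)(6.72)/(4.770e-05) = 0.00224 Ω
P = I²R = (437)² × 0.00224 = 428 W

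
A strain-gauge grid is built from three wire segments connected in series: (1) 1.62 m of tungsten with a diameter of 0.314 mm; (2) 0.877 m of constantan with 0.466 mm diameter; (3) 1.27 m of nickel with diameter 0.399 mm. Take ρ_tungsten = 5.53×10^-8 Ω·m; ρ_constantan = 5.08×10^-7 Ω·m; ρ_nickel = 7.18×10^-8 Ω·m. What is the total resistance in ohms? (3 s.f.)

Seg 1: A = π(d/2)² = π(1.5700e-04 m)² = 7.744e-08 m²
R_1 = (5.53×10^-8)(1.62)/(7.744e-08) = 1.157 Ω
Seg 2: A = π(d/2)² = π(2.3300e-04 m)² = 1.706e-07 m²
R_2 = (5.08×10^-7)(0.877)/(1.706e-07) = 2.612 Ω
Seg 3: A = π(d/2)² = π(1.9950e-04 m)² = 1.250e-07 m²
R_3 = (7.18×10^-8)(1.27)/(1.250e-07) = 0.7293 Ω
R_total = R_1 + R_2 + R_3 = 4.50 Ω

4.50 Ω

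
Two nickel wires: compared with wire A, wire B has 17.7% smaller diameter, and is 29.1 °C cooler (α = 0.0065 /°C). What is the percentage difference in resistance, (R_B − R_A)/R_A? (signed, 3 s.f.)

19.7%

R ∝ ρL/d² with ρ ∝ (1+αΔT), so R_B/R_A = (1 − 17.7/100)⁻² × (1 − 0.0065×29.1)
= 1.476 × 0.8108 = 1.197
(R_B − R_A)/R_A = 1.197 − 1 = 19.7%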